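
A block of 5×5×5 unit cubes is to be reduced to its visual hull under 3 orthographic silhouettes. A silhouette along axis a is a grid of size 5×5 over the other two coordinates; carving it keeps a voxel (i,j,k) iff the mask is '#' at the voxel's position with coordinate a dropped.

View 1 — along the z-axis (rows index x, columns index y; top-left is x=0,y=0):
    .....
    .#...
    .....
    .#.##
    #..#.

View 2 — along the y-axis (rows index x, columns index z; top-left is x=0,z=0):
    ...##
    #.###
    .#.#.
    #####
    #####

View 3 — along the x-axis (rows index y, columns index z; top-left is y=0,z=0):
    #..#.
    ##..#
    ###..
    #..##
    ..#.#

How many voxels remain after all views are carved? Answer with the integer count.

remaining voxels: 15

start: 5×5×5 = 125 voxels
V1 z: intersect with XY mask (6 set) -- 30 left
V2 y: intersect with XZ mask (18 set) -- 29 left
V3 x: intersect with YZ mask (13 set) -- 15 left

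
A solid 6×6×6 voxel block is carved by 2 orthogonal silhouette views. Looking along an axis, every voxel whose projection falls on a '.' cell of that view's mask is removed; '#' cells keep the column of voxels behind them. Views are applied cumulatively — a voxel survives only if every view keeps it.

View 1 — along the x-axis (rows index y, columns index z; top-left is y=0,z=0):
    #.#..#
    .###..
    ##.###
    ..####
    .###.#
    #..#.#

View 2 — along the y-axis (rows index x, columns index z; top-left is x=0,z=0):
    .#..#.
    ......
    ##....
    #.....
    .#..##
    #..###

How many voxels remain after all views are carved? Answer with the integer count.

remaining voxels: 39

start: 6×6×6 = 216 voxels
  1. axis=0 (YZ plane), |mask|=22  ⇒  voxels=132
  2. axis=1 (XZ plane), |mask|=12  ⇒  voxels=39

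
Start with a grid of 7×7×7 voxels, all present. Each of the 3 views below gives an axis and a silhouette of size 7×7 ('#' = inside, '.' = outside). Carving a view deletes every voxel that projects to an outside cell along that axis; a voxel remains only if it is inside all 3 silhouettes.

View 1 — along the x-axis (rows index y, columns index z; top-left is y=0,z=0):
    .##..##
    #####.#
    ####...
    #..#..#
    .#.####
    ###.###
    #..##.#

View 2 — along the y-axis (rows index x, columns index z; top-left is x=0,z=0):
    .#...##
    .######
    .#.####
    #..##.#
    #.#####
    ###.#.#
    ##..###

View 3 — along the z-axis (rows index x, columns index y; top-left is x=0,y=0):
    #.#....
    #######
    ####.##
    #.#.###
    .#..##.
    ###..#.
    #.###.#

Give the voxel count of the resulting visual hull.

start: 7×7×7 = 343 voxels
carve view 1 (along x, YZ-mask fill 32/49): 224 voxels remain
carve view 2 (along y, XZ-mask fill 34/49): 158 voxels remain
carve view 3 (along z, XY-mask fill 32/49): 106 voxels remain

106 voxels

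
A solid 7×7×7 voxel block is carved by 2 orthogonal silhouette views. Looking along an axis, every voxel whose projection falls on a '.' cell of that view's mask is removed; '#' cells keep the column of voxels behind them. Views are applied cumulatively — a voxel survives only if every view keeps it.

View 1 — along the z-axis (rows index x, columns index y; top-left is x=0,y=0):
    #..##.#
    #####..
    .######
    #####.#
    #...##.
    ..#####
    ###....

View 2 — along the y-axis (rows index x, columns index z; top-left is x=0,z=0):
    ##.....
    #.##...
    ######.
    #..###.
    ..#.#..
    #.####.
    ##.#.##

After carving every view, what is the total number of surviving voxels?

remaining voxels: 129

start: 7×7×7 = 343 voxels
step 1: project along z, AND mask (32/49) → |grid| = 224
step 2: project along y, AND mask (27/49) → |grid| = 129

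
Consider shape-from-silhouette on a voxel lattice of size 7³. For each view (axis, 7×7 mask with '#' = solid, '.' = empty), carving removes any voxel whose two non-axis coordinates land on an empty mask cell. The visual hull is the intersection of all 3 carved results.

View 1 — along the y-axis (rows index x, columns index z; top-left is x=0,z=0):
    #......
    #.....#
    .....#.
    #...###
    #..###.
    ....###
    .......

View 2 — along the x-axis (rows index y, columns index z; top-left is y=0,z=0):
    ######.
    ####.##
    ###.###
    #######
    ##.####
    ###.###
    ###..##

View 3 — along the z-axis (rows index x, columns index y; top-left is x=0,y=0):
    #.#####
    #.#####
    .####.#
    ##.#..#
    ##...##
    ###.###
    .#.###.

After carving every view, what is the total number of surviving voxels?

remaining voxels: 62

start: 7×7×7 = 343 voxels
[1] y-view keeps 15 columns → grid now 105
[2] x-view keeps 42 columns → grid now 93
[3] z-view keeps 35 columns → grid now 62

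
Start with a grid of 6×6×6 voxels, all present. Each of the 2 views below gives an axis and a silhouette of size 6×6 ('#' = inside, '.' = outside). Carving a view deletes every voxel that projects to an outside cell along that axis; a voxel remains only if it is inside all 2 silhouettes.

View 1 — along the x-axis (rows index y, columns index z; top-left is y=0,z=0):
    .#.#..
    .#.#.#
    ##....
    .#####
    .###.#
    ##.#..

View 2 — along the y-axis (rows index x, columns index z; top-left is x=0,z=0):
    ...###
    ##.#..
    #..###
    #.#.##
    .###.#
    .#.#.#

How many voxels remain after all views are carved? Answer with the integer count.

71 voxels

start: 6×6×6 = 216 voxels
step 1: project along x, AND mask (19/36) → |grid| = 114
step 2: project along y, AND mask (21/36) → |grid| = 71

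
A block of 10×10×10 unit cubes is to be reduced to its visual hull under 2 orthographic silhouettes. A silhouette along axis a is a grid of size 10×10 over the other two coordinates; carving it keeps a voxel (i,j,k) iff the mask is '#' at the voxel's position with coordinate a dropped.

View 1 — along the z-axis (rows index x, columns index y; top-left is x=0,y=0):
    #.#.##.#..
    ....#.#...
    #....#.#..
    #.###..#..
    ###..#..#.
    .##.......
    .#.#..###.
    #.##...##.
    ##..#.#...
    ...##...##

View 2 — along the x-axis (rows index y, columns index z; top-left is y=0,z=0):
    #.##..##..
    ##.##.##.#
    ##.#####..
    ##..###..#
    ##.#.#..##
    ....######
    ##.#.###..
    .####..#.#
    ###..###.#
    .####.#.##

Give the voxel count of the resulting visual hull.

start: 10×10×10 = 1000 voxels
  1. axis=2 (XY plane), |mask|=40  ⇒  voxels=400
  2. axis=0 (YZ plane), |mask|=63  ⇒  voxels=248

|visual hull| = 248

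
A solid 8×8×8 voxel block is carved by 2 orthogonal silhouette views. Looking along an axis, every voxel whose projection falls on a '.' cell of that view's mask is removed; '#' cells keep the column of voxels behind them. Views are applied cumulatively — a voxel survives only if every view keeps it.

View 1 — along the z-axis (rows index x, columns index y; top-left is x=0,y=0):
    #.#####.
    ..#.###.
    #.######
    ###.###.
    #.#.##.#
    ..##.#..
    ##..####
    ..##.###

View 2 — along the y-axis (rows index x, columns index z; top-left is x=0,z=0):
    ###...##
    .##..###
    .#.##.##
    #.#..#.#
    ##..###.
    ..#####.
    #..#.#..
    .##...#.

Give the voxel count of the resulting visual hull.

voxel count = 182

start: 8×8×8 = 512 voxels
[1] z-view keeps 42 columns → grid now 336
[2] y-view keeps 35 columns → grid now 182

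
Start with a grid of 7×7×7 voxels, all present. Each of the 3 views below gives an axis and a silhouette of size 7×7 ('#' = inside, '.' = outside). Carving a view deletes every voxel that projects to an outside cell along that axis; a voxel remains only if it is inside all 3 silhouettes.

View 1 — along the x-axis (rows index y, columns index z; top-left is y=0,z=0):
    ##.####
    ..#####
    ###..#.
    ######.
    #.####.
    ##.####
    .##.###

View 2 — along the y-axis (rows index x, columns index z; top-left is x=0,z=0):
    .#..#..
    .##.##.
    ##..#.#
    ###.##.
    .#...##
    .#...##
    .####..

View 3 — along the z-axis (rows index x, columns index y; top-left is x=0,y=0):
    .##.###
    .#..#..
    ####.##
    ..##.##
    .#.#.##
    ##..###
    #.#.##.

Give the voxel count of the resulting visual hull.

voxel count = 81

initial block: 7^3 = 343
  1. axis=0 (YZ plane), |mask|=37  ⇒  voxels=259
  2. axis=1 (XZ plane), |mask|=25  ⇒  voxels=135
  3. axis=2 (XY plane), |mask|=30  ⇒  voxels=81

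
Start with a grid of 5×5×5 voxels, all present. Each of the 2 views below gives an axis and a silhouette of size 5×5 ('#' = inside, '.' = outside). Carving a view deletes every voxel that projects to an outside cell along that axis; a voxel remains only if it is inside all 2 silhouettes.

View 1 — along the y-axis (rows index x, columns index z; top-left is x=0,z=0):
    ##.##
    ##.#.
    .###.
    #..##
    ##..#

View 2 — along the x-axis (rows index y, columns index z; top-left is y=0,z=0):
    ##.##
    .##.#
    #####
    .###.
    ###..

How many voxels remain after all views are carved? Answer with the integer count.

before carving: 125 voxels (5×5×5)
after view 1 [y-axis, 16 of 25 cells solid] → remaining = 80
after view 2 [x-axis, 18 of 25 cells solid] → remaining = 57

|visual hull| = 57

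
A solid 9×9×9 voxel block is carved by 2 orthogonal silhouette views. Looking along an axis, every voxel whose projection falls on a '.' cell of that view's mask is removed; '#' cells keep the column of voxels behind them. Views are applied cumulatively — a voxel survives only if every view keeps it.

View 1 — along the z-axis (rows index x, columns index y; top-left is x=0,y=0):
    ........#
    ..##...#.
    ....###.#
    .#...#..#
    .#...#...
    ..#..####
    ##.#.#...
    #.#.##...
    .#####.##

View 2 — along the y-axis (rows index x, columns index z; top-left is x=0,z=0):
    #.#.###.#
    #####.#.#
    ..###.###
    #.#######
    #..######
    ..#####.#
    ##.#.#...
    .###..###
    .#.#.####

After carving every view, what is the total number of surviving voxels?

full grid |V| = 729
carve view 1 (along z, XY-mask fill 33/81): 297 voxels remain
carve view 2 (along y, XZ-mask fill 56/81): 201 voxels remain

|visual hull| = 201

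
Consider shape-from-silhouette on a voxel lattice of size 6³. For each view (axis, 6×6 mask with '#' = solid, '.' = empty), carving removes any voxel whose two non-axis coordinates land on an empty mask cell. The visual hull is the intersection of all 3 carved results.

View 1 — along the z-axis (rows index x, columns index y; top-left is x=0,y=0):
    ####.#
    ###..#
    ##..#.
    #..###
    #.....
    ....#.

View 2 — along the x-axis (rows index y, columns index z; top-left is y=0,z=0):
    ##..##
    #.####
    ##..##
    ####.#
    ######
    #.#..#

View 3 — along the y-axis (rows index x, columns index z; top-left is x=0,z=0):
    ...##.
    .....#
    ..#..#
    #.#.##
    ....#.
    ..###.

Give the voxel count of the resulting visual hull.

31 voxels

full grid |V| = 216
step 1: project along z, AND mask (18/36) → |grid| = 108
step 2: project along x, AND mask (27/36) → |grid| = 80
step 3: project along y, AND mask (13/36) → |grid| = 31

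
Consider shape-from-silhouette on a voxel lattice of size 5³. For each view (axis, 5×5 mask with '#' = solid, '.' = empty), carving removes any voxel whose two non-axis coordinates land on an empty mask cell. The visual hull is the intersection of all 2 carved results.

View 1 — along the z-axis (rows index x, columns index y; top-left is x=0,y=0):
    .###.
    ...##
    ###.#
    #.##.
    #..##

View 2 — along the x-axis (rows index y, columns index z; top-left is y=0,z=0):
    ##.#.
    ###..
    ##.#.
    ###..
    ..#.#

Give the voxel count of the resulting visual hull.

42 voxels

full grid |V| = 125
  1. axis=2 (XY plane), |mask|=15  ⇒  voxels=75
  2. axis=0 (YZ plane), |mask|=14  ⇒  voxels=42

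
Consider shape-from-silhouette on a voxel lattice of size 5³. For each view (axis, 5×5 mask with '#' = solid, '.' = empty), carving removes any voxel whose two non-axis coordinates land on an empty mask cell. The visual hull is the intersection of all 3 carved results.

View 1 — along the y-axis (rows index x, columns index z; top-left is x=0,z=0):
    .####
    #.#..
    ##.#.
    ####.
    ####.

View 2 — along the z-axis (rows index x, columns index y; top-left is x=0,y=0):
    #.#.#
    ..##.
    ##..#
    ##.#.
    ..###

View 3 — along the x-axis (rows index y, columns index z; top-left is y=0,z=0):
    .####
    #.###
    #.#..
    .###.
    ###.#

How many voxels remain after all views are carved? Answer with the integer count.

|visual hull| = 34

full grid |V| = 125
[1] y-view keeps 17 columns → grid now 85
[2] z-view keeps 14 columns → grid now 49
[3] x-view keeps 17 columns → grid now 34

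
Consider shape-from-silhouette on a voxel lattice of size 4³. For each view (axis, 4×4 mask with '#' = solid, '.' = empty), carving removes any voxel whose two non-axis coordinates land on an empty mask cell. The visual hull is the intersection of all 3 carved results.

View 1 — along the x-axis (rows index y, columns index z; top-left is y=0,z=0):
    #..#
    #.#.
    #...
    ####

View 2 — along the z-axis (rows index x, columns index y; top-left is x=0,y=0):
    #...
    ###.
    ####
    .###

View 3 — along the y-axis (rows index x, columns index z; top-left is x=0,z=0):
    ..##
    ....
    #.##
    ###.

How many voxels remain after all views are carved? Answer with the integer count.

full grid |V| = 64
step 1: project along x, AND mask (9/16) → |grid| = 36
step 2: project along z, AND mask (11/16) → |grid| = 23
step 3: project along y, AND mask (8/16) → |grid| = 15

remaining voxels: 15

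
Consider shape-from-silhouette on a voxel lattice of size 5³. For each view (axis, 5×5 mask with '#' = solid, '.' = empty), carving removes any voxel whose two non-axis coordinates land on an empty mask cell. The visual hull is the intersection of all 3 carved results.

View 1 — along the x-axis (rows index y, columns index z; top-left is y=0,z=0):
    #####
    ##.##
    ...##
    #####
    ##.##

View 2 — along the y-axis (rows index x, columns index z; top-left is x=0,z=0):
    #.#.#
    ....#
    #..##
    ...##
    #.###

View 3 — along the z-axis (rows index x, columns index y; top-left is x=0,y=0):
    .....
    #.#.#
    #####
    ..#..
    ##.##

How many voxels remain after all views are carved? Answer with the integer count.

33 voxels

full grid |V| = 125
V1 x: intersect with YZ mask (20 set) -- 100 left
V2 y: intersect with XZ mask (13 set) -- 56 left
V3 z: intersect with XY mask (13 set) -- 33 left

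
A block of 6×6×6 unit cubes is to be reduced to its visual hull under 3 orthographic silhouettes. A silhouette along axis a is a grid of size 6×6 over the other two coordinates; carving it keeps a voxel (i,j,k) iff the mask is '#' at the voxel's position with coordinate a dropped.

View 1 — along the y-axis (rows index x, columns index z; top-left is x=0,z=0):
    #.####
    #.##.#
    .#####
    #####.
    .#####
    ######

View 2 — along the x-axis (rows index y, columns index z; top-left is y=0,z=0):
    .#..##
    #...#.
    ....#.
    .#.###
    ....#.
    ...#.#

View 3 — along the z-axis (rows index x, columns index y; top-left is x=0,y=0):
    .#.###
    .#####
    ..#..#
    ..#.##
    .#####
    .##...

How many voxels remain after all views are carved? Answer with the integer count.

full grid |V| = 216
carve view 1 (along y, XZ-mask fill 30/36): 180 voxels remain
carve view 2 (along x, YZ-mask fill 13/36): 64 voxels remain
carve view 3 (along z, XY-mask fill 21/36): 31 voxels remain

remaining voxels: 31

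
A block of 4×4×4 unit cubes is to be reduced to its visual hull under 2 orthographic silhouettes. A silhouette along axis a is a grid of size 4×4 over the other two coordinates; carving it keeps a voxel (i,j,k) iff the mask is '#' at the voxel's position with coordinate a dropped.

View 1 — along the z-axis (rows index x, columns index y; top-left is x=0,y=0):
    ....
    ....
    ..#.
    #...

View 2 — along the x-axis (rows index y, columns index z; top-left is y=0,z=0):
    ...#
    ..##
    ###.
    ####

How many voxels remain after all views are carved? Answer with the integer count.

initial block: 4^3 = 64
  1. axis=2 (XY plane), |mask|=2  ⇒  voxels=8
  2. axis=0 (YZ plane), |mask|=10  ⇒  voxels=4

remaining voxels: 4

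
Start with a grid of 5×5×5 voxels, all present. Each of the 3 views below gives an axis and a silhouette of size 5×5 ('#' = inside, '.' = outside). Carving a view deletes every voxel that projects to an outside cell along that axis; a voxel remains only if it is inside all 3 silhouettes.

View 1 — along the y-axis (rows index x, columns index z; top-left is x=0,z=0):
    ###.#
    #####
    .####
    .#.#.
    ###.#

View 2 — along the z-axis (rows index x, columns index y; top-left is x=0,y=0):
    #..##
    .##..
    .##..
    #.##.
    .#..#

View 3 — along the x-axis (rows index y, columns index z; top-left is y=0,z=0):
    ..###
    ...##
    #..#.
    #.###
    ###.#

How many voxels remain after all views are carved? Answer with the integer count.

|visual hull| = 24

full grid |V| = 125
V1 y: intersect with XZ mask (19 set) -- 95 left
V2 z: intersect with XY mask (12 set) -- 44 left
V3 x: intersect with YZ mask (15 set) -- 24 left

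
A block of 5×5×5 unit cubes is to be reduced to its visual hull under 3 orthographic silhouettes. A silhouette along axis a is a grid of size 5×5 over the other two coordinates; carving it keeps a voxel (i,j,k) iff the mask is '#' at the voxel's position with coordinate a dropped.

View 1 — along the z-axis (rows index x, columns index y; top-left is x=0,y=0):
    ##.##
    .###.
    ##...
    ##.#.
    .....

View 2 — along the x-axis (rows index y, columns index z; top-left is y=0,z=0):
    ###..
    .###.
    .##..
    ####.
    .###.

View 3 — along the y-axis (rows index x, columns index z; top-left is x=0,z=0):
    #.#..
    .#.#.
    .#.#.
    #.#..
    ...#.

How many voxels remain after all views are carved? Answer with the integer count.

voxel count = 19

full grid |V| = 125
[1] z-view keeps 12 columns → grid now 60
[2] x-view keeps 15 columns → grid now 38
[3] y-view keeps 9 columns → grid now 19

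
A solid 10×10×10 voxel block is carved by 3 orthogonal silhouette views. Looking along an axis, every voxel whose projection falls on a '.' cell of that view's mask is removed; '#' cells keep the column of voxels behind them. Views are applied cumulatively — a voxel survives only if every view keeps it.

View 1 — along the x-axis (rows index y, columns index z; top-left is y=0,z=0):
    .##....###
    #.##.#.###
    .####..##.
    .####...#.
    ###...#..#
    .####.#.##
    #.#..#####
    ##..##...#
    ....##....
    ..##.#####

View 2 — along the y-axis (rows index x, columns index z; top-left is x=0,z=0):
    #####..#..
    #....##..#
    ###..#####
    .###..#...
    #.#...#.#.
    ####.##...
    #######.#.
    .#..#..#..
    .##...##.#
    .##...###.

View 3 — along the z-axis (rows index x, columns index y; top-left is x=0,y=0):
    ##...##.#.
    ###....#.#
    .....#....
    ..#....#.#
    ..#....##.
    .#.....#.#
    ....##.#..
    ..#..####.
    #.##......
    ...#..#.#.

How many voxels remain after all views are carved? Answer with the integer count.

90 voxels

before carving: 1000 voxels (10×10×10)
[1] x-view keeps 56 columns → grid now 560
[2] y-view keeps 53 columns → grid now 297
[3] z-view keeps 34 columns → grid now 90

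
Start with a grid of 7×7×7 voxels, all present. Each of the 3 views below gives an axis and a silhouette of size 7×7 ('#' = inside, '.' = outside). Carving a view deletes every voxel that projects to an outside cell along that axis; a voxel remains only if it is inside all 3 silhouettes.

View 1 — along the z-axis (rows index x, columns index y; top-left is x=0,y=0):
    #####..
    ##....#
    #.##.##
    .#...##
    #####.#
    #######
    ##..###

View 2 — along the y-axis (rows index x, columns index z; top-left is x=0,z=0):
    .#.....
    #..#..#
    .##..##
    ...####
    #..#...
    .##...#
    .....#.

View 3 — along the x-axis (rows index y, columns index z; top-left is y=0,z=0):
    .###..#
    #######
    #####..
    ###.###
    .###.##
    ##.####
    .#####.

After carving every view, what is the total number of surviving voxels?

before carving: 343 voxels (7×7×7)
step 1: project along z, AND mask (34/49) → |grid| = 238
step 2: project along y, AND mask (18/49) → |grid| = 84
step 3: project along x, AND mask (38/49) → |grid| = 67

voxel count = 67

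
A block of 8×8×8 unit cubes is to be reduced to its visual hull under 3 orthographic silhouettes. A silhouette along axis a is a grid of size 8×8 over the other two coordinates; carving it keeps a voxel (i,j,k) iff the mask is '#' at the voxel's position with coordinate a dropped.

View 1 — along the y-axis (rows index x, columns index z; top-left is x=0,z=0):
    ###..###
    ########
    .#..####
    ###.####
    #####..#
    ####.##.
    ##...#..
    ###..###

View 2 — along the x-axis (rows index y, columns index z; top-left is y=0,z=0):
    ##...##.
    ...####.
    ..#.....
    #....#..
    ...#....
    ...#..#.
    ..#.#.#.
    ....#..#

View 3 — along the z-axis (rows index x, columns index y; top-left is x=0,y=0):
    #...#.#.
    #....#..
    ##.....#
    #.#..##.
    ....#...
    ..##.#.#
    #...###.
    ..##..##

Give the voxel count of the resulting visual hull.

voxel count = 44

initial block: 8^3 = 512
  1. axis=1 (XZ plane), |mask|=47  ⇒  voxels=376
  2. axis=0 (YZ plane), |mask|=19  ⇒  voxels=106
  3. axis=2 (XY plane), |mask|=25  ⇒  voxels=44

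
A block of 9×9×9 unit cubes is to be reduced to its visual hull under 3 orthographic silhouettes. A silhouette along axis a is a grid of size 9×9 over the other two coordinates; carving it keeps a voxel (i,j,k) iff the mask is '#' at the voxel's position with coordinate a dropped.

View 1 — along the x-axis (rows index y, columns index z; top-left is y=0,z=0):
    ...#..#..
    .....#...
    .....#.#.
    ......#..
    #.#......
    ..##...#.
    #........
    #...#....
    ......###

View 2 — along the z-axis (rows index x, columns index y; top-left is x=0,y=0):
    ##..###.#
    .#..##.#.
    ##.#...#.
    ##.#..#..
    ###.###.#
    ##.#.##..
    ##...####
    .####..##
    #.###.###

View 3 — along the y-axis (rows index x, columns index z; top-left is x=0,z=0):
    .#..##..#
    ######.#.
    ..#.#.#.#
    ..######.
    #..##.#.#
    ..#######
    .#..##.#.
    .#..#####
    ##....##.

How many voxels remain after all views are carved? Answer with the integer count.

start: 9×9×9 = 729 voxels
V1 x: intersect with YZ mask (17 set) -- 153 left
V2 z: intersect with XY mask (49 set) -- 89 left
V3 y: intersect with XZ mask (47 set) -- 51 left

remaining voxels: 51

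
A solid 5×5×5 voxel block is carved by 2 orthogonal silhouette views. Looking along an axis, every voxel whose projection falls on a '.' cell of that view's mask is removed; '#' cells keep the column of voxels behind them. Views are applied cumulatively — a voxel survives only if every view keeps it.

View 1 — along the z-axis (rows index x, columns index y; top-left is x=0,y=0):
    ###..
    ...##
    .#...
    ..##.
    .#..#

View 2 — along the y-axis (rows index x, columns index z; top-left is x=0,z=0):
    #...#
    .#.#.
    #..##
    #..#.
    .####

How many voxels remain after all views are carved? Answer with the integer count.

initial block: 5^3 = 125
  1. axis=2 (XY plane), |mask|=10  ⇒  voxels=50
  2. axis=1 (XZ plane), |mask|=13  ⇒  voxels=25

voxel count = 25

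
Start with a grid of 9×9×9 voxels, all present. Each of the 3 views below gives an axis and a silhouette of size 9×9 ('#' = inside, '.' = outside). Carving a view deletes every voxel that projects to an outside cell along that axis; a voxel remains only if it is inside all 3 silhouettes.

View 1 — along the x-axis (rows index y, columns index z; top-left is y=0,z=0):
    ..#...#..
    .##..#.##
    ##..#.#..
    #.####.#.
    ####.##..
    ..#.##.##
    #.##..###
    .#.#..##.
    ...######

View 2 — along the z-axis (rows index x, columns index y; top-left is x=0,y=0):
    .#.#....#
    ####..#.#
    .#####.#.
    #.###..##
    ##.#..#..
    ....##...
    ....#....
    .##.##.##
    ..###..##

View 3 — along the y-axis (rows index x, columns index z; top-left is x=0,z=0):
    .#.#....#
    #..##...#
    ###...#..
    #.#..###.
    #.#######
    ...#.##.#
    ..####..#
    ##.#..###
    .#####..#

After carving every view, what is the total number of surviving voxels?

110 voxels

initial block: 9^3 = 729
step 1: project along x, AND mask (44/81) → |grid| = 396
step 2: project along z, AND mask (39/81) → |grid| = 196
step 3: project along y, AND mask (45/81) → |grid| = 110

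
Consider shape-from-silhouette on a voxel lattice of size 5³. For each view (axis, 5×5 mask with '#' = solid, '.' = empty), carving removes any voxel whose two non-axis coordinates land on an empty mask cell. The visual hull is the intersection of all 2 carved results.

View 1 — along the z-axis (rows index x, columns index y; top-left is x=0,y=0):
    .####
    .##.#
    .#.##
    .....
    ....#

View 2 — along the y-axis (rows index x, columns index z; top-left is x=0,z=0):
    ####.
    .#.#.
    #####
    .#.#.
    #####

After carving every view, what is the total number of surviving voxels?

42 voxels

before carving: 125 voxels (5×5×5)
V1 z: intersect with XY mask (11 set) -- 55 left
V2 y: intersect with XZ mask (18 set) -- 42 left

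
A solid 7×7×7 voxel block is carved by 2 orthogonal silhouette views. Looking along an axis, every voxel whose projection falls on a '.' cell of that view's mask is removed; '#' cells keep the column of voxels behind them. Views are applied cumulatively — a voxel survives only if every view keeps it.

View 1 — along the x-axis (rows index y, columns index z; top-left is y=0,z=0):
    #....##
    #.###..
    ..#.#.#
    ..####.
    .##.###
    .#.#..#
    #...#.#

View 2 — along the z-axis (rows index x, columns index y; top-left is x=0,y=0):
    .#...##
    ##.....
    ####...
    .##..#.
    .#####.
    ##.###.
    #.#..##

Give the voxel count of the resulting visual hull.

remaining voxels: 91

initial block: 7^3 = 343
  1. axis=0 (YZ plane), |mask|=25  ⇒  voxels=175
  2. axis=2 (XY plane), |mask|=26  ⇒  voxels=91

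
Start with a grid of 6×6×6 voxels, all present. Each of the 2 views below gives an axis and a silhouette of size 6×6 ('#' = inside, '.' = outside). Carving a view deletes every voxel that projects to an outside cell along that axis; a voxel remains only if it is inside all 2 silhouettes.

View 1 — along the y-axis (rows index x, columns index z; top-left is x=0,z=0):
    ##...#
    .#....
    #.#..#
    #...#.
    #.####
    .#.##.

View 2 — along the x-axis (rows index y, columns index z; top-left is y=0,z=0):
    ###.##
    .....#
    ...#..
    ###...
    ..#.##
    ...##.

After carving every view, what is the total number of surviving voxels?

voxel count = 42

before carving: 216 voxels (6×6×6)
step 1: project along y, AND mask (17/36) → |grid| = 102
step 2: project along x, AND mask (15/36) → |grid| = 42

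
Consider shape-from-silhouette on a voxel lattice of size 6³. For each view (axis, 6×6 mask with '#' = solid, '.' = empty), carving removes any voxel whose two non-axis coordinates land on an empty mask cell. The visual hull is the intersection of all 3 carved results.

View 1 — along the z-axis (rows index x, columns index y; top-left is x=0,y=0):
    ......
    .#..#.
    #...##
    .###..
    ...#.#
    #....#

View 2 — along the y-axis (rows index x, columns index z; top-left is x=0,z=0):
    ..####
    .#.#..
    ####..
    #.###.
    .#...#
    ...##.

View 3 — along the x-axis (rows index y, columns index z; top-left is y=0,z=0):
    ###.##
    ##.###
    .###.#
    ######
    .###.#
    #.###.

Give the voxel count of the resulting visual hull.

start: 6×6×6 = 216 voxels
  1. axis=2 (XY plane), |mask|=12  ⇒  voxels=72
  2. axis=1 (XZ plane), |mask|=18  ⇒  voxels=36
  3. axis=0 (YZ plane), |mask|=28  ⇒  voxels=27

remaining voxels: 27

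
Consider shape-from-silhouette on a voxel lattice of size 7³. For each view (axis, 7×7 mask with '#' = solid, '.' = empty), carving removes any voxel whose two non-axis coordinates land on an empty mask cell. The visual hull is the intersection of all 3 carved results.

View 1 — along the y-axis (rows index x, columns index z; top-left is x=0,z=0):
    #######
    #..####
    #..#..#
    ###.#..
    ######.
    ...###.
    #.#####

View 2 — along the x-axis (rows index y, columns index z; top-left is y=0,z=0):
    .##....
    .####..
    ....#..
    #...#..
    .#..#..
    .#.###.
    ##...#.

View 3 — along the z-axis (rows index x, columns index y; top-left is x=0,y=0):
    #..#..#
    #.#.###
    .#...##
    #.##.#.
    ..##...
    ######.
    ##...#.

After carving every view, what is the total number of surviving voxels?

full grid |V| = 343
  1. axis=1 (XZ plane), |mask|=34  ⇒  voxels=238
  2. axis=0 (YZ plane), |mask|=18  ⇒  voxels=87
  3. axis=2 (XY plane), |mask|=26  ⇒  voxels=42

|visual hull| = 42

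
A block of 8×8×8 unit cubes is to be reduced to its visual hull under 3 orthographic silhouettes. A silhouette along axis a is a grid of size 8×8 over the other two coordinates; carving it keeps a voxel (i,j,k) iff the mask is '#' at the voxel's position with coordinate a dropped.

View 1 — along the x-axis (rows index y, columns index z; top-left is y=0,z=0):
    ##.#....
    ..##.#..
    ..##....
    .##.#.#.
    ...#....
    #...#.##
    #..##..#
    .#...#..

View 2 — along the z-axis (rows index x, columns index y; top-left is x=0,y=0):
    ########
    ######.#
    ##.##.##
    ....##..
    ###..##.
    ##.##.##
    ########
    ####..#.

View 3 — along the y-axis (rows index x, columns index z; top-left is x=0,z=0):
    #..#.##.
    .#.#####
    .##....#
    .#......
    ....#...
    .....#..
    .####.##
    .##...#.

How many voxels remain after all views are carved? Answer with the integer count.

full grid |V| = 512
  1. axis=0 (YZ plane), |mask|=23  ⇒  voxels=184
  2. axis=2 (XY plane), |mask|=47  ⇒  voxels=136
  3. axis=1 (XZ plane), |mask|=25  ⇒  voxels=60

60 voxels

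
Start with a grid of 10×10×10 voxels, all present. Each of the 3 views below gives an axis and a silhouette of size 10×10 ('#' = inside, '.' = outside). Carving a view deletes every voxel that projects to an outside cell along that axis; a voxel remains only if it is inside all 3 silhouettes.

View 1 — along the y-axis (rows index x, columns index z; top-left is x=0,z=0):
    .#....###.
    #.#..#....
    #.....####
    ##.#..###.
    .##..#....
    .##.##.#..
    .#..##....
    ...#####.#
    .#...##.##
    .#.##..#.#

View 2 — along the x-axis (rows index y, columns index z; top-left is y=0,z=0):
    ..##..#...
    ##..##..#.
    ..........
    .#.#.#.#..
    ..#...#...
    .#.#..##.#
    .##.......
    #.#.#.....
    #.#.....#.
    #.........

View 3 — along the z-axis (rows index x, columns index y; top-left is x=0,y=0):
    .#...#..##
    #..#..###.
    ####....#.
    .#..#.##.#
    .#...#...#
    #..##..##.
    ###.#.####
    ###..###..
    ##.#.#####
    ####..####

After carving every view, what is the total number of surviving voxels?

voxel count = 70

before carving: 1000 voxels (10×10×10)
[1] y-view keeps 45 columns → grid now 450
[2] x-view keeps 28 columns → grid now 123
[3] z-view keeps 57 columns → grid now 70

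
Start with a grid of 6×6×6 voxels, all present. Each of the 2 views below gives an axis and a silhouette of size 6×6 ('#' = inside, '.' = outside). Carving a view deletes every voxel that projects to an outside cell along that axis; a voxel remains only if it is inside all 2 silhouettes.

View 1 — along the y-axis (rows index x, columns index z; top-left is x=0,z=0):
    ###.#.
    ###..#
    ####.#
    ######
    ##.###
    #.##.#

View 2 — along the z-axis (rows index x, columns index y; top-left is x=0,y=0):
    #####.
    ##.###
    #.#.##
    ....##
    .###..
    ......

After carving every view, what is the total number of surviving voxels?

|visual hull| = 87

before carving: 216 voxels (6×6×6)
[1] y-view keeps 28 columns → grid now 168
[2] z-view keeps 19 columns → grid now 87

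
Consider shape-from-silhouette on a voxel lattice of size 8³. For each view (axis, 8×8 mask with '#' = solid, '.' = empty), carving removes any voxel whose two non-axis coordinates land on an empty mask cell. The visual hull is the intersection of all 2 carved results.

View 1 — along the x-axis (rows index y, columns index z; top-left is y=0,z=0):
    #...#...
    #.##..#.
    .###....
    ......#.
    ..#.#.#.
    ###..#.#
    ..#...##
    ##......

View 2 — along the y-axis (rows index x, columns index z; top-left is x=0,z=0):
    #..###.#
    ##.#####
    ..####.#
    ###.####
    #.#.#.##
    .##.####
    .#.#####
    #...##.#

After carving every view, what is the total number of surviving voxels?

|visual hull| = 119

start: 8×8×8 = 512 voxels
after view 1 [x-axis, 23 of 64 cells solid] → remaining = 184
after view 2 [y-axis, 45 of 64 cells solid] → remaining = 119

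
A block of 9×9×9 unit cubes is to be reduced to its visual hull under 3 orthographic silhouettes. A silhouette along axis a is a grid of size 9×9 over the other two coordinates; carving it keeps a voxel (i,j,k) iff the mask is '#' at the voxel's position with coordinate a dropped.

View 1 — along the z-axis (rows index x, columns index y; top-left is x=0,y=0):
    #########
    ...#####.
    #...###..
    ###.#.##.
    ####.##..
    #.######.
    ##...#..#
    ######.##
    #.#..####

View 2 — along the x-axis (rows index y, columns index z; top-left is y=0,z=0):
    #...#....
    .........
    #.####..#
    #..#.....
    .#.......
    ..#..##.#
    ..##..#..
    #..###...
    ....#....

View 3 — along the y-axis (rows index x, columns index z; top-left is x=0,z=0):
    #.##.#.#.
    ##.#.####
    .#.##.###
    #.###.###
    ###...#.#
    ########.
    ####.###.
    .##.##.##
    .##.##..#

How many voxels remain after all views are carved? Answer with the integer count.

remaining voxels: 102

start: 9×9×9 = 729 voxels
carve view 1 (along z, XY-mask fill 55/81): 495 voxels remain
carve view 2 (along x, YZ-mask fill 23/81): 149 voxels remain
carve view 3 (along y, XZ-mask fill 56/81): 102 voxels remain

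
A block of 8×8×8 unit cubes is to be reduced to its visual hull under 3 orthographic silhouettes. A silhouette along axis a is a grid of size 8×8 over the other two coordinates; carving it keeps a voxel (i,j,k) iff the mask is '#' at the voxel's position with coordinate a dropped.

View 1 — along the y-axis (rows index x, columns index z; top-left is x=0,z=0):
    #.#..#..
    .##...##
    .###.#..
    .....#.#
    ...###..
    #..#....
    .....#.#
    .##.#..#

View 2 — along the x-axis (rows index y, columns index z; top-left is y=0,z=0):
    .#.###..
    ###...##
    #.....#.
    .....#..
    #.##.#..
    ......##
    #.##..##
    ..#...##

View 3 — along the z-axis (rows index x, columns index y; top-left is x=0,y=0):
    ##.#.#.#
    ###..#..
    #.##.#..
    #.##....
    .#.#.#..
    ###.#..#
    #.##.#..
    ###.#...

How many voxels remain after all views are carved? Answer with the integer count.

34 voxels

full grid |V| = 512
  1. axis=1 (XZ plane), |mask|=24  ⇒  voxels=192
  2. axis=0 (YZ plane), |mask|=26  ⇒  voxels=77
  3. axis=2 (XY plane), |mask|=32  ⇒  voxels=34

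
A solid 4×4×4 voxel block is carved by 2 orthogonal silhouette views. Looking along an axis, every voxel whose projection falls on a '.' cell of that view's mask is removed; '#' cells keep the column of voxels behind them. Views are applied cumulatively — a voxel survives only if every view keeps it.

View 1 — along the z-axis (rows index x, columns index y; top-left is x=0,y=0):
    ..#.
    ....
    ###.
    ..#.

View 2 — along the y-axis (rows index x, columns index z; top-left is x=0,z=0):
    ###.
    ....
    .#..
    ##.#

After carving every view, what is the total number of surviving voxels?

voxel count = 9

before carving: 64 voxels (4×4×4)
  1. axis=2 (XY plane), |mask|=5  ⇒  voxels=20
  2. axis=1 (XZ plane), |mask|=7  ⇒  voxels=9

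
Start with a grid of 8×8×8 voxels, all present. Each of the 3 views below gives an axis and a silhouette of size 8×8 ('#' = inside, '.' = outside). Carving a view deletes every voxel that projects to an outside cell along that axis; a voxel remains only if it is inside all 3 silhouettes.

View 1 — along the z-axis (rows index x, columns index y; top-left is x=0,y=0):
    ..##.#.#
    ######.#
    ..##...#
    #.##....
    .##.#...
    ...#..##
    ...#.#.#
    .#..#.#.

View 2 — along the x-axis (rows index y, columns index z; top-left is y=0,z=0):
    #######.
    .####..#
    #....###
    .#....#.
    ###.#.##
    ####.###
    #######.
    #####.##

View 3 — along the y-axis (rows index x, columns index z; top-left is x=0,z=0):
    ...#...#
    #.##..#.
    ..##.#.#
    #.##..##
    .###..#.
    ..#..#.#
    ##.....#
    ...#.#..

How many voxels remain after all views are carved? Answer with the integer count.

|visual hull| = 59

initial block: 8^3 = 512
after view 1 [z-axis, 29 of 64 cells solid] → remaining = 232
after view 2 [x-axis, 45 of 64 cells solid] → remaining = 149
after view 3 [y-axis, 27 of 64 cells solid] → remaining = 59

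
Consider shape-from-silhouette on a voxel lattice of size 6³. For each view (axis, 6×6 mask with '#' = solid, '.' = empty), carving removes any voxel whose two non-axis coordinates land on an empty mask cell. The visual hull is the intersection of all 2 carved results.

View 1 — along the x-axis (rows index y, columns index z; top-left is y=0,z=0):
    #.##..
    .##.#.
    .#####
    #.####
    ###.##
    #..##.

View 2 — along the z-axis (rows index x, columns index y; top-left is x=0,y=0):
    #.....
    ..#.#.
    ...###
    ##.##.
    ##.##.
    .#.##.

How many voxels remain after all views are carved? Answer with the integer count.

|visual hull| = 71

start: 6×6×6 = 216 voxels
step 1: project along x, AND mask (24/36) → |grid| = 144
step 2: project along z, AND mask (17/36) → |grid| = 71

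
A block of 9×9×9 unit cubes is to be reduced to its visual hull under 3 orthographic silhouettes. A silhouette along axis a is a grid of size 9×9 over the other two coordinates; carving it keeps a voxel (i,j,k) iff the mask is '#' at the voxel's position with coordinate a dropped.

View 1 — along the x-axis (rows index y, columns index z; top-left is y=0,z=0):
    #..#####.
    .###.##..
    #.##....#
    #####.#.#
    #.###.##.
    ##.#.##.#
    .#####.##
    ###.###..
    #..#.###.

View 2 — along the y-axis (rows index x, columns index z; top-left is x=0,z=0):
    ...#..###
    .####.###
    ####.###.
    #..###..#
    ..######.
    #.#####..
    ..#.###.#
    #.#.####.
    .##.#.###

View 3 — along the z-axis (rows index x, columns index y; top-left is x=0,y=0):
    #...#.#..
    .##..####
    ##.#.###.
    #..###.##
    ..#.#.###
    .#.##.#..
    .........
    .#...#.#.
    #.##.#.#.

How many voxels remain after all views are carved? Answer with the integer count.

150 voxels

before carving: 729 voxels (9×9×9)
step 1: project along x, AND mask (52/81) → |grid| = 468
step 2: project along y, AND mask (52/81) → |grid| = 304
step 3: project along z, AND mask (38/81) → |grid| = 150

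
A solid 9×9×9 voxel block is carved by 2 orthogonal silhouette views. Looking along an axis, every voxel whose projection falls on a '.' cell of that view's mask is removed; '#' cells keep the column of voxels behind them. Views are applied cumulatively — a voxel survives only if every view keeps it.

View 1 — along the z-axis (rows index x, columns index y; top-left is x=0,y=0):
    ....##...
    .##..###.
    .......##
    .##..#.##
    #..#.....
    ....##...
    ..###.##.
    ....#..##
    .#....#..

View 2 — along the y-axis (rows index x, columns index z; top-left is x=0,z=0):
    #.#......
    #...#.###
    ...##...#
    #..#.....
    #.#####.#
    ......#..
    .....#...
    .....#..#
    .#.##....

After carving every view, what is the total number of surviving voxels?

78 voxels

before carving: 729 voxels (9×9×9)
V1 z: intersect with XY mask (28 set) -- 252 left
V2 y: intersect with XZ mask (26 set) -- 78 left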